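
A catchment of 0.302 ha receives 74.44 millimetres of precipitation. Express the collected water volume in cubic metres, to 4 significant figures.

Area: 0.302 ha = 3020 m².
1 mm over 1 m² is 1 L, so volume = 74.44 × 3020 = 224808.8 L = 224.8 m³.

224.8 cubic metres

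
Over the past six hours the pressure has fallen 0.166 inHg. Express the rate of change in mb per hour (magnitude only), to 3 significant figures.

0.937 mb per hour

0.166 inHg / 6 h × 33.8639 mb/inHg = 0.937 mb/h.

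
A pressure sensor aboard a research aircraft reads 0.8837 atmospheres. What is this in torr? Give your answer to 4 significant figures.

671.6 mmHg

1 atm = 760 mmHg, so 0.8837 × 760 = 671.6 mmHg.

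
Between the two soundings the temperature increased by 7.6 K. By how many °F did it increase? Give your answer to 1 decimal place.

For a temperature change the 32° offset cancels: Δ°F = 7.6 × 1.8 = 13.7 °F.

13.7 °F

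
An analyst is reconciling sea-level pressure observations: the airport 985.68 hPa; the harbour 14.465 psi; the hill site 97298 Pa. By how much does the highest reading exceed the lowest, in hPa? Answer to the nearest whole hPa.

the harbour: 14.465 psi = 997.33 hPa.
the hill site: 97298 Pa = 972.98 hPa.
Spread: 997.33 − 972.98 = 24 hPa.

24 hPa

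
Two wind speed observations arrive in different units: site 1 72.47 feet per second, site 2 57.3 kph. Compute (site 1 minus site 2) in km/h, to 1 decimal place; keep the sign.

22.2 km/h

site 1: 72.47 ft/s = 79.520 km/h.
Difference: 79.520 − 57.300 = 22.2 km/h.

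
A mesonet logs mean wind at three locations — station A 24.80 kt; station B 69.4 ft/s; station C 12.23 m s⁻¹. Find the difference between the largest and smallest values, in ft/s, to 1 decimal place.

station A: 24.80 kt = 41.858 ft/s.
station C: 12.23 m/s = 40.125 ft/s.
Spread: 69.400 − 40.125 = 29.3 ft/s.

29.3 ft/s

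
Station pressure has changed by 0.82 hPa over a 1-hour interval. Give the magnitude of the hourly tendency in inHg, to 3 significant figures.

0.0242 inHg per hour

0.82 hPa / 1 h × 0.02953 inHg/hPa = 0.0242 inHg/h.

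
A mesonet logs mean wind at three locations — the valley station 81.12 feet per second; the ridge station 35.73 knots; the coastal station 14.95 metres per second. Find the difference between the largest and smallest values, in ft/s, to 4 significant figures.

the ridge station: 35.73 kt = 60.3054 ft/s.
the coastal station: 14.95 m/s = 49.0486 ft/s.
Spread: 81.1200 − 49.0486 = 32.07 ft/s.

32.07 ft/s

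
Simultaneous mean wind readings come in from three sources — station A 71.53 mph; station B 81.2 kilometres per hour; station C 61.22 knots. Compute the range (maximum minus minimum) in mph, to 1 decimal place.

station B: 81.2 km/h = 50.455 mph.
station C: 61.22 kt = 70.451 mph.
Spread: 71.530 − 50.455 = 21.1 mph.

21.1 mph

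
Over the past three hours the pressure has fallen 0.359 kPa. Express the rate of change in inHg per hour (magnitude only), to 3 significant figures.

0.359 kPa / 3 h × 0.2953 inHg/kPa = 0.0353 inHg/h.

0.0353 inHg per hour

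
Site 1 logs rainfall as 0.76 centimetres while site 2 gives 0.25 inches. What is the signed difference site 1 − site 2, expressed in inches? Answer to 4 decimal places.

site 1: 0.76 cm = 0.299213 in.
Difference: 0.299213 − 0.250000 = 0.0492 in.

0.0492 in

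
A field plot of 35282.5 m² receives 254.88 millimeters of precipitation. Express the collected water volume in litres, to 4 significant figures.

8993000 litres

1 mm over 1 m² is 1 L, so volume = 254.88 × 35282.5 = 8992803.6 L ≈ 8993000 L.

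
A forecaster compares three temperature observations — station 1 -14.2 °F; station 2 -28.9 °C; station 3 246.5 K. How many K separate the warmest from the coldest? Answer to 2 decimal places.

station 1: -14.2 °F = -25.667 °C.
station 3: 246.5 K = -26.650 °C.
Spread: (-25.667) − (-28.900) = 3.233 °C.

3.23 K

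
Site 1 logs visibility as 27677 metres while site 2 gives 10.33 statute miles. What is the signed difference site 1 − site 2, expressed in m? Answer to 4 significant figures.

site 2: 10.33 SM = 16624.52 m.
Difference: 27677.00 − 16624.52 = 11050 m.

11050 m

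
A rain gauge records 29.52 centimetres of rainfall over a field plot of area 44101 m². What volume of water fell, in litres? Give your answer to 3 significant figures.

13000000 litres

Depth: 29.52 cm × 10 = 295.2 mm.
1 mm over 1 m² is 1 L, so volume = 295.2 × 44101 = 13018615 L ≈ 13000000 L.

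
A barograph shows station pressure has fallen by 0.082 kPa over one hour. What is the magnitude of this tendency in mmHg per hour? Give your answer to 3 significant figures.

0.082 kPa / 1 h × 7.50062 mmHg/kPa = 0.615 mmHg/h.

0.615 mmHg per hour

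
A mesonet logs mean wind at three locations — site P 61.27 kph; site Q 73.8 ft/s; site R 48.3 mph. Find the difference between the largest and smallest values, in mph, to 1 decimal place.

site P: 61.27 km/h = 38.071 mph.
site Q: 73.8 ft/s = 50.318 mph.
Spread: 50.318 − 38.071 = 12.2 mph.

12.2 mph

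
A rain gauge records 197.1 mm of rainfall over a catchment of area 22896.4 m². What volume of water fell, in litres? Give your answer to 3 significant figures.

4510000 litres

1 mm over 1 m² is 1 L, so volume = 197.1 × 22896.4 = 4512880.4 L ≈ 4510000 L.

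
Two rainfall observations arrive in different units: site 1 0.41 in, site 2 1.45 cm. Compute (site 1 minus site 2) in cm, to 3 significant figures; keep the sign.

-0.409 cm

site 1: 0.41 in = 1.04140 cm.
Difference: 1.04140 − 1.45000 = -0.409 cm.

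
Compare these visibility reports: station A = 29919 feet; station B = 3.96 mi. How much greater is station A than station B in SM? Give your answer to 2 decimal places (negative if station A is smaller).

station A: 29919 ft = 5.6665 SM.
Difference: 5.6665 − 3.9600 = 1.71 SM.

1.71 SM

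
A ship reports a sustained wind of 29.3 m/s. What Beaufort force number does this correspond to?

29.3 m/s lies in the Beaufort 11 band (violent storm, 28.5–32.6 m/s).

Beaufort force 11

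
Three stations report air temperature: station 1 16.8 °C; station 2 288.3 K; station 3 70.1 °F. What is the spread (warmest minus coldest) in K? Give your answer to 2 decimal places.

6.02 K

station 2: 288.3 K = 15.150 °C.
station 3: 70.1 °F = 21.167 °C.
Spread: 21.167 − 15.150 = 6.017 °C.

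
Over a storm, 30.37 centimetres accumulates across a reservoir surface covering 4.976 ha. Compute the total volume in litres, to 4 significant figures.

Depth: 30.37 cm × 10 = 303.7 mm.
Area: 4.976 ha = 49760 m².
1 mm over 1 m² is 1 L, so volume = 303.7 × 49760 = 15112112 L ≈ 15110000 L.

15110000 litres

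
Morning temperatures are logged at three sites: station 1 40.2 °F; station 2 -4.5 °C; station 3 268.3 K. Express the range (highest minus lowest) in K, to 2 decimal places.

station 1: 40.2 °F = 4.556 °C.
station 3: 268.3 K = -4.850 °C.
Spread: 4.556 − (-4.850) = 9.406 °C.

9.41 K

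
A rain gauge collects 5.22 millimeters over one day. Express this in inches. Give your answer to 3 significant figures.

1 mm = 0.0393701 in, so 5.22 × 0.0393701 = 0.206 in.

0.206 in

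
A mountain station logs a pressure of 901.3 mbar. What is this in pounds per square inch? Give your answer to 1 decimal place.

1 mb = 0.0145038 psi, so 901.3 × 0.0145038 = 13.1 psi.

13.1 psi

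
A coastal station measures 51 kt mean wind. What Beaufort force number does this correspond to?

Beaufort force 10

51 kt lies in the Beaufort 10 band (storm, 48–55 kt).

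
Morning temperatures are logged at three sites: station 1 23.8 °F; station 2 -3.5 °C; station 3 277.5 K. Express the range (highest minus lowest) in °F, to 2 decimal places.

16.03 °F

station 1: 23.8 °F = -4.556 °C.
station 3: 277.5 K = 4.350 °C.
Spread: 4.350 − (-4.556) = 8.906 °C = 16.03 °F.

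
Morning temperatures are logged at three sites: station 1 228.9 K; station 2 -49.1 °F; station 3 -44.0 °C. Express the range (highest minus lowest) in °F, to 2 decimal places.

1.90 °F

station 1: 228.9 K = -44.250 °C.
station 2: -49.1 °F = -45.056 °C.
Spread: (-44.000) − (-45.056) = 1.056 °C = 1.90 °F.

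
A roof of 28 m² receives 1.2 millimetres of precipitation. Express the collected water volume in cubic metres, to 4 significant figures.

1 mm over 1 m² is 1 L, so volume = 1.2 × 28 = 33.6 L = 0.03360 m³.

0.03360 cubic metres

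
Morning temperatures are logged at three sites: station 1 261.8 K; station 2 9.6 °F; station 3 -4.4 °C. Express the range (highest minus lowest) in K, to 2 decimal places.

station 1: 261.8 K = -11.350 °C.
station 2: 9.6 °F = -12.444 °C.
Spread: (-4.400) − (-12.444) = 8.044 °C.

8.04 K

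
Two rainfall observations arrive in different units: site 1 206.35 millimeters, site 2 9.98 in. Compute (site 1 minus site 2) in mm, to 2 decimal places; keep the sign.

-47.14 mm

site 2: 9.98 in = 253.4920 mm.
Difference: 206.3500 − 253.4920 = -47.14 mm.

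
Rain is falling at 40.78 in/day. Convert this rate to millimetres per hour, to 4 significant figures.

40.78 in/day × 25.4 mm/in × 0.0416667 day/hour = 43.16 mm/hour.

43.16 mm/hour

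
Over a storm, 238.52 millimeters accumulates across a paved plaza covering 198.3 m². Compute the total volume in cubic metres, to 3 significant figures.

1 mm over 1 m² is 1 L, so volume = 238.52 × 198.3 = 47298.516 L = 47.3 m³.

47.3 cubic metres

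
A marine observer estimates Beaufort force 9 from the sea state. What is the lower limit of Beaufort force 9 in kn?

Beaufort 9 (strong gale) spans 41–47 knots.

41 kt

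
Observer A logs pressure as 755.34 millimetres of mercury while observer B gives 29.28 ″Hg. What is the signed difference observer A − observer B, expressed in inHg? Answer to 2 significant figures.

0.46 inHg

observer A: 755.34 mmHg = 29.7378 inHg.
Difference: 29.7378 − 29.2800 = 0.46 inHg.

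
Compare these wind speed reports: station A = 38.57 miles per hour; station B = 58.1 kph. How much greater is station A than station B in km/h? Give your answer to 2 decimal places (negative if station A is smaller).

station A: 38.57 mph = 62.0724 km/h.
Difference: 62.0724 − 58.1000 = 3.97 km/h.

3.97 km/h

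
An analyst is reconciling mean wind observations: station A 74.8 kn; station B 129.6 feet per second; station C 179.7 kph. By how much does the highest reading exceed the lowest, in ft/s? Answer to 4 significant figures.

station A: 74.8 kt = 126.2482 ft/s.
station C: 179.7 km/h = 163.7686 ft/s.
Spread: 163.7686 − 126.2482 = 37.52 ft/s.

37.52 ft/s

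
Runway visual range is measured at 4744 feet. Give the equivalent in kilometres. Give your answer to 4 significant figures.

1.446 km

1 ft = 0.0003048 km, so 4744 × 0.0003048 = 1.446 km.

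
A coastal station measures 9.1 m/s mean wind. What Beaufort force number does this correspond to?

9.1 m/s lies in the Beaufort 5 band (fresh breeze, 8.0–10.7 m/s).

Beaufort force 5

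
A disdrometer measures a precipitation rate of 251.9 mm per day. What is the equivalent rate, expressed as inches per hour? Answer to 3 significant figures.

0.413 in/hour

251.9 mm/day × 0.0393701 in/mm × 0.0416667 day/hour = 0.413 in/hour.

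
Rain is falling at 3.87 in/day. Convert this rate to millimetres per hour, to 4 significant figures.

3.87 in/day × 25.4 mm/in × 0.0416667 day/hour = 4.096 mm/hour.

4.096 mm/hour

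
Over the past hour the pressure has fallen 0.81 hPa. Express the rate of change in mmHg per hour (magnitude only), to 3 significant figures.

0.81 hPa / 1 h × 0.750062 mmHg/hPa = 0.608 mmHg/h.

0.608 mmHg per hour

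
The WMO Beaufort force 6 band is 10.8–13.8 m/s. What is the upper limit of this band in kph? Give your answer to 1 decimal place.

49.7 km/h

10.8–13.8 m/s × 3.6 = 38.9–49.7 km/h.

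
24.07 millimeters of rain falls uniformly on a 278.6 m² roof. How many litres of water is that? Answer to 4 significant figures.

1 mm over 1 m² is 1 L, so volume = 24.07 × 278.6 = 6705.902 L ≈ 6706 L.

6706 litres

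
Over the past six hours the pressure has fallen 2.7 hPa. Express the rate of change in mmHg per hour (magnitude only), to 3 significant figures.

0.338 mmHg per hour

2.7 hPa / 6 h × 0.750062 mmHg/hPa = 0.338 mmHg/h.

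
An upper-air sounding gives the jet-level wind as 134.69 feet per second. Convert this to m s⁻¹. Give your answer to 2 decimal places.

41.05 m/s

1 ft/s = 0.3048 m/s, so 134.69 × 0.3048 = 41.05 m/s.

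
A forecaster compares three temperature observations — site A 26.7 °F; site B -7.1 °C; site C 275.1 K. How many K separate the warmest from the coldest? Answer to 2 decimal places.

9.05 K

site A: 26.7 °F = -2.944 °C.
site C: 275.1 K = 1.950 °C.
Spread: 1.950 − (-7.100) = 9.050 °C.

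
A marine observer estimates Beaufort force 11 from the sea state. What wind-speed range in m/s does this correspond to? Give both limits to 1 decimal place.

Beaufort 11 (violent storm) spans 28.5–32.6 m/s.

28.5 to 32.6 m/s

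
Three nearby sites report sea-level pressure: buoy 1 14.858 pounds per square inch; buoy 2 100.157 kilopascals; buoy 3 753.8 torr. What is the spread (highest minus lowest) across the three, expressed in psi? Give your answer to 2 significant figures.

0.33 psi

buoy 2: 100.157 kPa = 14.5265 psi.
buoy 3: 753.8 mmHg = 14.5761 psi.
Spread: 14.8580 − 14.5265 = 0.33 psi.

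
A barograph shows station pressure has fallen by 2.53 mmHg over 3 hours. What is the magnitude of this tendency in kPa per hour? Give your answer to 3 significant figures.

0.112 kPa per hour

2.53 mmHg / 3 h × 0.133322 kPa/mmHg = 0.112 kPa/h.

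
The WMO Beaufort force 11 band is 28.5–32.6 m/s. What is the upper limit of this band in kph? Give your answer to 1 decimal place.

28.5–32.6 m/s × 3.6 = 102.6–117.4 km/h.

117.4 km/h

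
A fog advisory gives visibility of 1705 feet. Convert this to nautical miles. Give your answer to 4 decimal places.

1 ft = 0.000164579 nmi, so 1705 × 0.000164579 = 0.2806 nmi.

0.2806 nmi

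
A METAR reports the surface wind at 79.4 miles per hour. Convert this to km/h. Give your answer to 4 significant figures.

1 mph = 1.60934 km/h, so 79.4 × 1.60934 = 127.8 km/h.

127.8 km/h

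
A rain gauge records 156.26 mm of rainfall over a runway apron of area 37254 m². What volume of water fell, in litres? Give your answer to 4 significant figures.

5821000 litres

1 mm over 1 m² is 1 L, so volume = 156.26 × 37254 = 5821310 L ≈ 5821000 L.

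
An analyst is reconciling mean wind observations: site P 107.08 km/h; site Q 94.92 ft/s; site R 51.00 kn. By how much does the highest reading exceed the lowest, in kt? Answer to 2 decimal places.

6.82 kt

site P: 107.08 km/h = 57.8186 kt.
site Q: 94.92 ft/s = 56.2386 kt.
Spread: 57.8186 − 51.0000 = 6.82 kt.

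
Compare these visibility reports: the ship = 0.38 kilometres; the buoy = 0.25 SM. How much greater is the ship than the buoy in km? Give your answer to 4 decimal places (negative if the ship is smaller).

the buoy: 0.25 SM = 0.402336 km.
Difference: 0.380000 − 0.402336 = -0.0223 km.

-0.0223 km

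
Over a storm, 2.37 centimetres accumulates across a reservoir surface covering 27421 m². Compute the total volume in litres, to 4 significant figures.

Depth: 2.37 cm × 10 = 23.7 mm.
1 mm over 1 m² is 1 L, so volume = 23.7 × 27421 = 649877.7 L ≈ 649900 L.

649900 litres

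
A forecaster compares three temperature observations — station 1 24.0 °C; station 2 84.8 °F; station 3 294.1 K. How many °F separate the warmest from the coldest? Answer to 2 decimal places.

15.09 °F

station 2: 84.8 °F = 29.333 °C.
station 3: 294.1 K = 20.950 °C.
Spread: 29.333 − 20.950 = 8.383 °C = 15.09 °F.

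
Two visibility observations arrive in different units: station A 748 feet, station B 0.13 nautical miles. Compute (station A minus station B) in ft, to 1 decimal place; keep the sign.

station B: 0.13 nmi = 789.895 ft.
Difference: 748.000 − 789.895 = -41.9 ft.

-41.9 ft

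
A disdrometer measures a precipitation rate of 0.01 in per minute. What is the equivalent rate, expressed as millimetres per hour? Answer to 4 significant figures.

0.01 in/minute × 25.4 mm/in × 60 minute/hour = 15.24 mm/hour.

15.24 mm/hour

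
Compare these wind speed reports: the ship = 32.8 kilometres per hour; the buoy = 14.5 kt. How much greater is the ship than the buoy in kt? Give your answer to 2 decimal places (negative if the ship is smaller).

the ship: 32.8 km/h = 17.7106 kt.
Difference: 17.7106 − 14.5000 = 3.21 kt.

3.21 kt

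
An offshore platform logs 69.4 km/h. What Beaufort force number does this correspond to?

69.4 km/h = 19.3 m/s, which is Beaufort 8 (gale, 17.2–20.7 m/s).

Beaufort force 8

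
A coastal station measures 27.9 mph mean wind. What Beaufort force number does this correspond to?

Beaufort force 6

27.9 mph = 12.5 m/s, which is Beaufort 6 (strong breeze, 10.8–13.8 m/s).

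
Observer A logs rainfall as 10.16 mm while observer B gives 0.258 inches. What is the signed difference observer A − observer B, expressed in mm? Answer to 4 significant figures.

observer B: 0.258 in = 6.55320 mm.
Difference: 10.16000 − 6.55320 = 3.607 mm.

3.607 mm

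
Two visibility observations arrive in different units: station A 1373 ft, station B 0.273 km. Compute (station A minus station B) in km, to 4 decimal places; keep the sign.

0.1455 km

station A: 1373 ft = 0.418490 km.
Difference: 0.418490 − 0.273000 = 0.1455 km.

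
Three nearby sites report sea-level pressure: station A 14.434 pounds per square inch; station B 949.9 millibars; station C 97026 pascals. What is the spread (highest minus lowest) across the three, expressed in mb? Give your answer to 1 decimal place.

station A: 14.434 psi = 995.189 mb.
station C: 97026 Pa = 970.260 mb.
Spread: 995.189 − 949.900 = 45.3 mb.

45.3 mb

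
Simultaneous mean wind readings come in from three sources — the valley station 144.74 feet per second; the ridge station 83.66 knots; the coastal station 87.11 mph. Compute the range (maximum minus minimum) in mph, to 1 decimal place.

the valley station: 144.74 ft/s = 98.686 mph.
the ridge station: 83.66 kt = 96.274 mph.
Spread: 98.686 − 87.110 = 11.6 mph.

11.6 mph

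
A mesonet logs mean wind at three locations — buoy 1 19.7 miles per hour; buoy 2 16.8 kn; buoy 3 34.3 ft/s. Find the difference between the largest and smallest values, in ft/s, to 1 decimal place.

5.9 ft/s

buoy 1: 19.7 mph = 28.893 ft/s.
buoy 2: 16.8 kt = 28.355 ft/s.
Spread: 34.300 − 28.355 = 5.9 ft/s.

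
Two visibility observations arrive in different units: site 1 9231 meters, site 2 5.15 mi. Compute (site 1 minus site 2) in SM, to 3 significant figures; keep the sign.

0.586 SM

site 1: 9231 m = 5.73588 SM.
Difference: 5.73588 − 5.15000 = 0.586 SM.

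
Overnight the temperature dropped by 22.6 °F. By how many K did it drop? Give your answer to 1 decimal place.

12.6 K

Converting a difference, only the 9/5 scale factor applies: ΔK = 22.6 × 0.5556 = 12.6 K.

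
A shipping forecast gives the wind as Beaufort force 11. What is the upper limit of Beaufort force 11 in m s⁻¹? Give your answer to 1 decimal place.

32.6 m/s

Beaufort 11 (violent storm) spans 28.5–32.6 m/s.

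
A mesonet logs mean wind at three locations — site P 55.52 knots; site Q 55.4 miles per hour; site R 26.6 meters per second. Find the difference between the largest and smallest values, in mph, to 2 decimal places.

8.49 mph

site P: 55.52 kt = 63.8913 mph.
site R: 26.6 m/s = 59.5025 mph.
Spread: 63.8913 − 55.4000 = 8.49 mph.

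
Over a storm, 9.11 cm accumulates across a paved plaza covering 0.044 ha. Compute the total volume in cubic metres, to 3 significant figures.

Depth: 9.11 cm × 10 = 91.1 mm.
Area: 0.044 ha = 440 m².
1 mm over 1 m² is 1 L, so volume = 91.1 × 440 = 40084 L = 40.1 m³.

40.1 cubic metres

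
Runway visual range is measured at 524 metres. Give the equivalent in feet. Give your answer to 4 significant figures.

1719 ft

1 m = 3.28084 ft, so 524 × 3.28084 = 1719 ft.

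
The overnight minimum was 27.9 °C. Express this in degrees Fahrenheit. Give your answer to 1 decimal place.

82.2 °F

°F = °C × 9/5 + 32 = 27.9 × 1.8 + 32 = 82.2 °F.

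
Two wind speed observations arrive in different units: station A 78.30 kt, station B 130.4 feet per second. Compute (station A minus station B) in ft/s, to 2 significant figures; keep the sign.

station A: 78.30 kt = 132.156 ft/s.
Difference: 132.156 − 130.400 = 1.8 ft/s.

1.8 ft/s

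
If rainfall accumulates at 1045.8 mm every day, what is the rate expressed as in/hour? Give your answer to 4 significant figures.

1.716 in/hour

1045.8 mm/day × 0.0393701 in/mm × 0.0416667 day/hour = 1.716 in/hour.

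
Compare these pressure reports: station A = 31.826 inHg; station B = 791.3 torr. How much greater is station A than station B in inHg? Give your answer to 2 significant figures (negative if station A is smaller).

0.67 inHg

station B: 791.3 mmHg = 31.1535 inHg.
Difference: 31.8260 − 31.1535 = 0.67 inHg.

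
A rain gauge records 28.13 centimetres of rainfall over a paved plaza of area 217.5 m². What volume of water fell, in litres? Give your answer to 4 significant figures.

Depth: 28.13 cm × 10 = 281.3 mm.
1 mm over 1 m² is 1 L, so volume = 281.3 × 217.5 = 61182.75 L ≈ 61180 L.

61180 litres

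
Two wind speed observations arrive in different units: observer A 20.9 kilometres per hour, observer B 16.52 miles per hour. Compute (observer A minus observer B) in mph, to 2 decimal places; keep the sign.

-3.53 mph

observer A: 20.9 km/h = 12.9867 mph.
Difference: 12.9867 − 16.5200 = -3.53 mph.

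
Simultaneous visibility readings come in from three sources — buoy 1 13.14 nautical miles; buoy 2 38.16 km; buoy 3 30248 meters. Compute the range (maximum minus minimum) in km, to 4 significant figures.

13.82 km

buoy 1: 13.14 nmi = 24.3353 km.
buoy 3: 30248 m = 30.2480 km.
Spread: 38.1600 − 24.3353 = 13.82 km.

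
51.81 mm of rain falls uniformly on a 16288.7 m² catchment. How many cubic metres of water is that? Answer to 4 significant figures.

843.9 cubic metres

1 mm over 1 m² is 1 L, so volume = 51.81 × 16288.7 = 843917.55 L = 843.9 m³.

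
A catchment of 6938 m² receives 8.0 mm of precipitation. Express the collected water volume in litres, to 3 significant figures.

55500 litres

1 mm over 1 m² is 1 L, so volume = 8 × 6938 = 55504 L ≈ 55500 L.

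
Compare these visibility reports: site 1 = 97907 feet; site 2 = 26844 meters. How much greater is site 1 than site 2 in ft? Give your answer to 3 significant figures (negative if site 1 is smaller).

9840 ft

site 2: 26844 m = 88070.87 ft.
Difference: 97907.00 − 88070.87 = 9840 ft.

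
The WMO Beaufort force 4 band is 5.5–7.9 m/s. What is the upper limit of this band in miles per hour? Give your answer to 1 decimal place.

5.5–7.9 m/s × 2.237 = 12.3–17.7 mph.

17.7 mph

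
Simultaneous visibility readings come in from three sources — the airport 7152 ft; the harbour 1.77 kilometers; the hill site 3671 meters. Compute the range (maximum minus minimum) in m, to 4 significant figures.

1901 m

the airport: 7152 ft = 2179.93 m.
the harbour: 1.77 km = 1770.00 m.
Spread: 3671.00 − 1770.00 = 1901 m.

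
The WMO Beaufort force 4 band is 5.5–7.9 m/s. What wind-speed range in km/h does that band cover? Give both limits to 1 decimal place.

5.5–7.9 m/s × 3.6 = 19.8–28.4 km/h.

19.8 to 28.4 km/h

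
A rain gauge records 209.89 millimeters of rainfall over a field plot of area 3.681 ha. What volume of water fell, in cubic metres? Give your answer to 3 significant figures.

Area: 3.681 ha = 36810 m².
1 mm over 1 m² is 1 L, so volume = 209.89 × 36810 = 7726050.9 L = 7730 m³.

7730 cubic metres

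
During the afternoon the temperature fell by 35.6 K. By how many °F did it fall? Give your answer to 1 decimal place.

Converting a difference, only the 9/5 scale factor applies: Δ°F = 35.6 × 1.8 = 64.1 °F.

64.1 °F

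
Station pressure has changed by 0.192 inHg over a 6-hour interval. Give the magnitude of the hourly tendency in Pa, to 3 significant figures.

108 Pa per hour

0.192 inHg / 6 h × 3386.39 Pa/inHg = 108 Pa/h.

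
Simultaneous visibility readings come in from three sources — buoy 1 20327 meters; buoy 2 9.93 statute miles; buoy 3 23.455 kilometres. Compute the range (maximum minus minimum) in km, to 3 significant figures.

buoy 1: 20327 m = 20.3270 km.
buoy 2: 9.93 SM = 15.9808 km.
Spread: 23.4550 − 15.9808 = 7.47 km.

7.47 km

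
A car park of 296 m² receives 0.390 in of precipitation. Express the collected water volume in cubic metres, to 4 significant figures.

2.932 cubic metres

Depth: 0.390 in × 25.4 = 9.906 mm.
1 mm over 1 m² is 1 L, so volume = 9.906 × 296 = 2932.176 L = 2.932 m³.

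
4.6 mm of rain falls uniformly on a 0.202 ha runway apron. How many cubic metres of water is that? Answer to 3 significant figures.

Area: 0.202 ha = 2020 m².
1 mm over 1 m² is 1 L, so volume = 4.6 × 2020 = 9292 L = 9.29 m³.

9.29 cubic metres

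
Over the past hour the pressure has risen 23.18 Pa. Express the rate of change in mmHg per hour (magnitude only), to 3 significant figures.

23.18 Pa / 1 h × 0.00750062 mmHg/Pa = 0.174 mmHg/h.

0.174 mmHg per hour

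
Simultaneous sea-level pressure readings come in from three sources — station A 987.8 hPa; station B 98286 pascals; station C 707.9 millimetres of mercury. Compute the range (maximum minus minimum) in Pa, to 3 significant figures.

4400 Pa

station A: 987.8 hPa = 98780.00 Pa.
station C: 707.9 mmHg = 94378.92 Pa.
Spread: 98780.00 − 94378.92 = 4400 Pa.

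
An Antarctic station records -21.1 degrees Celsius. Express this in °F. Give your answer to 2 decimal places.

-5.98 °F

°F = °C × 9/5 + 32 = -21.1 × 1.8 + 32 = -5.98 °F.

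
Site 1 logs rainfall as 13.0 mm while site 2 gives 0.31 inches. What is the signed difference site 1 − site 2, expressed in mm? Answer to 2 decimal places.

5.13 mm

site 2: 0.31 in = 7.8740 mm.
Difference: 13.0000 − 7.8740 = 5.13 mm.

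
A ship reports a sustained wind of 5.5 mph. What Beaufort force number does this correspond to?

Beaufort force 2

5.5 mph = 2.5 m/s, which is Beaufort 2 (light breeze, 1.6–3.3 m/s).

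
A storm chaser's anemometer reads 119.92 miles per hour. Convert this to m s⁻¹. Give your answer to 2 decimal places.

1 mph = 0.44704 m/s, so 119.92 × 0.44704 = 53.61 m/s.

53.61 m/s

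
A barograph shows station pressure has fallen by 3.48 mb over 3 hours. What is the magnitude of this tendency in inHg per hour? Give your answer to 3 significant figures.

0.0343 inHg per hour

3.48 mb / 3 h × 0.02953 inHg/mb = 0.0343 inHg/h.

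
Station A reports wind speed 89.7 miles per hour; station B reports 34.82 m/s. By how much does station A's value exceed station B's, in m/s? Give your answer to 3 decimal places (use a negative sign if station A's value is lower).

station A: 89.7 mph = 40.09949 m/s.
Difference: 40.09949 − 34.82000 = 5.279 m/s.

5.279 m/s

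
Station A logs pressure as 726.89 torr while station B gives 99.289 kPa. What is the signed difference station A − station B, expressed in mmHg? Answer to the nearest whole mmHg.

-18 mmHg

station B: 99.289 kPa = 744.73 mmHg.
Difference: 726.89 − 744.73 = -18 mmHg.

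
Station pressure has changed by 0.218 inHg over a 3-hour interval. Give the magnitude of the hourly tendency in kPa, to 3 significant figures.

0.246 kPa per hour

0.218 inHg / 3 h × 3.38639 kPa/inHg = 0.246 kPa/h.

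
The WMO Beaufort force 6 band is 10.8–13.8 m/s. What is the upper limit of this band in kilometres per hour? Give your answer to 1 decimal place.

10.8–13.8 m/s × 3.6 = 38.9–49.7 km/h.

49.7 km/h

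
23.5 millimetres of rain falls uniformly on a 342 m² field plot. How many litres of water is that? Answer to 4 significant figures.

8037 litres

1 mm over 1 m² is 1 L, so volume = 23.5 × 342 = 8037 L.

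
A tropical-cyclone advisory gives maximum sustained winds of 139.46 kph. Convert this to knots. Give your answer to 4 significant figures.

1 km/h = 0.539957 kt, so 139.46 × 0.539957 = 75.30 kt.

75.30 kt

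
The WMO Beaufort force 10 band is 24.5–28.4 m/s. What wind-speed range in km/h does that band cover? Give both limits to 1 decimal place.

88.2 to 102.2 km/h

24.5–28.4 m/s × 3.6 = 88.2–102.2 km/h.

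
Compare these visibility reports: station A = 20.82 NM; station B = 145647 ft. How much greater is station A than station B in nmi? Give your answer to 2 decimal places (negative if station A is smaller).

station B: 145647 ft = 23.9704 nmi.
Difference: 20.8200 − 23.9704 = -3.15 nmi.

-3.15 nmi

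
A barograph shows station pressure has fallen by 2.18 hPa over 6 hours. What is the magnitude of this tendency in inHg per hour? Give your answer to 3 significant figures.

2.18 hPa / 6 h × 0.02953 inHg/hPa = 0.0107 inHg/h.

0.0107 inHg per hour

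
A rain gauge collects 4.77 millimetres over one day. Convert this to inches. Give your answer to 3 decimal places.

0.188 in

1 mm = 0.0393701 in, so 4.77 × 0.0393701 = 0.188 in.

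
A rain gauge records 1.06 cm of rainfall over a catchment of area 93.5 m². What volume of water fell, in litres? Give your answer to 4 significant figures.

Depth: 1.06 cm × 10 = 10.6 mm.
1 mm over 1 m² is 1 L, so volume = 10.6 × 93.5 = 991.1 L.

991.1 litres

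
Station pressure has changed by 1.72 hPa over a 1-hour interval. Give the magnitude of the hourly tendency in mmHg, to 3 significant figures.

1.72 hPa / 1 h × 0.750062 mmHg/hPa = 1.29 mmHg/h.

1.29 mmHg per hour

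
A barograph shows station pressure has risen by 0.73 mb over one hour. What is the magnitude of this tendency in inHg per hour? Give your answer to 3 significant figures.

0.0216 inHg per hour

0.73 mb / 1 h × 0.02953 inHg/mb = 0.0216 inHg/h.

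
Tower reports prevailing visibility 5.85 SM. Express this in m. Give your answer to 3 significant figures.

9410 m

1 SM = 1609.34 m, so 5.85 × 1609.34 = 9410 m.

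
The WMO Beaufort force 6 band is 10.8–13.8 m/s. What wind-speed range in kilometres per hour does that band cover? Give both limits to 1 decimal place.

10.8–13.8 m/s × 3.6 = 38.9–49.7 km/h.

38.9 to 49.7 km/h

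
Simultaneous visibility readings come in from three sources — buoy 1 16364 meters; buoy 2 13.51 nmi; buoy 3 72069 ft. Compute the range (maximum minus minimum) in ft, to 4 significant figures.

28400 ft

buoy 1: 16364 m = 53687.66 ft.
buoy 2: 13.51 nmi = 82088.32 ft.
Spread: 82088.32 − 53687.66 = 28400 ft.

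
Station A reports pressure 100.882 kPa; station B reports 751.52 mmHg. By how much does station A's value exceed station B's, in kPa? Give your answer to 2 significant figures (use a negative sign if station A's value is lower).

0.69 kPa

station B: 751.52 mmHg = 100.1944 kPa.
Difference: 100.8820 − 100.1944 = 0.69 kPa.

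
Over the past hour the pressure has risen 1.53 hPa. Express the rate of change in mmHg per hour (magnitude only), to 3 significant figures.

1.15 mmHg per hour

1.53 hPa / 1 h × 0.750062 mmHg/hPa = 1.15 mmHg/h.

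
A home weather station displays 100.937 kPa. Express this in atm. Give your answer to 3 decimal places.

0.996 atm

1 kPa = 0.00986923 atm, so 100.937 × 0.00986923 = 0.996 atm.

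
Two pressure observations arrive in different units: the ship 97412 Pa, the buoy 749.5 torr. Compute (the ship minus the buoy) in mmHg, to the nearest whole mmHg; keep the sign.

-19 mmHg

the ship: 97412 Pa = 730.65 mmHg.
Difference: 730.65 − 749.50 = -19 mmHg.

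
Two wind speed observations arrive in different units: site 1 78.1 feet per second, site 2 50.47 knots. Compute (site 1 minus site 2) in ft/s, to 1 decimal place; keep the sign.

site 2: 50.47 kt = 85.184 ft/s.
Difference: 78.100 − 85.184 = -7.1 ft/s.

-7.1 ft/s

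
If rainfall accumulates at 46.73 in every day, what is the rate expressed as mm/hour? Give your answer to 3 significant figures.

46.73 in/day × 25.4 mm/in × 0.0416667 day/hour = 49.5 mm/hour.

49.5 mm/hour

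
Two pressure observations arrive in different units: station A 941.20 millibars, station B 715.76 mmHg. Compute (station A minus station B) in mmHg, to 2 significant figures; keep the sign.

station A: 941.20 mb = 705.958 mmHg.
Difference: 705.958 − 715.760 = -9.8 mmHg.

-9.8 mmHg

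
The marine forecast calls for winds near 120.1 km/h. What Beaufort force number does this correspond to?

Beaufort force 12

120.1 km/h = 33.4 m/s, which is Beaufort 12 (hurricane force, ≥32.7 m/s).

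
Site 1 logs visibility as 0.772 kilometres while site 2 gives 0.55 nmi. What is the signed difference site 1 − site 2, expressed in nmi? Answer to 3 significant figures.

site 1: 0.772 km = 0.41685 nmi.
Difference: 0.41685 − 0.55000 = -0.133 nmi.

-0.133 nmi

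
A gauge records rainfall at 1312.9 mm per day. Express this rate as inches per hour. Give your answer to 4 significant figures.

2.154 in/hour

1312.9 mm/day × 0.0393701 in/mm × 0.0416667 day/hour = 2.154 in/hour.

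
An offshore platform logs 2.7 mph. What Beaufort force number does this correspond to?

Beaufort force 1

2.7 mph = 1.2 m/s, which is Beaufort 1 (light air, 0.3–1.5 m/s).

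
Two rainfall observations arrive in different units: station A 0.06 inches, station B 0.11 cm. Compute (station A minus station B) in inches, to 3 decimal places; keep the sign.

0.017 in

station B: 0.11 cm = 0.04331 in.
Difference: 0.06000 − 0.04331 = 0.017 in.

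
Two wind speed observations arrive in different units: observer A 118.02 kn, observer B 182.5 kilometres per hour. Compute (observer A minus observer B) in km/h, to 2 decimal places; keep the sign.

observer A: 118.02 kt = 218.5730 km/h.
Difference: 218.5730 − 182.5000 = 36.07 km/h.

36.07 km/h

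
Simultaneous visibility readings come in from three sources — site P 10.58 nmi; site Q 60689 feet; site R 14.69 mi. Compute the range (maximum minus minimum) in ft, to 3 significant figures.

16900 ft

site P: 10.58 nmi = 64285.30 ft.
site R: 14.69 SM = 77563.20 ft.
Spread: 77563.20 − 60689.00 = 16900 ft.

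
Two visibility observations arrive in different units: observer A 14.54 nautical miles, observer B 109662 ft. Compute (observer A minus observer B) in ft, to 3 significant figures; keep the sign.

-21300 ft

observer A: 14.54 nmi = 88346.72 ft.
Difference: 88346.72 − 109662.00 = -21300 ft.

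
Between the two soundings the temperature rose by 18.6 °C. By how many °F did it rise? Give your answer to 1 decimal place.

Converting a difference, only the 9/5 scale factor applies: Δ°F = 18.6 × 1.8 = 33.5 °F.

33.5 °F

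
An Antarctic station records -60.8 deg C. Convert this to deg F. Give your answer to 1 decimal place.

-77.4 °F

°F = °C × 9/5 + 32 = -60.8 × 1.8 + 32 = -77.4 °F.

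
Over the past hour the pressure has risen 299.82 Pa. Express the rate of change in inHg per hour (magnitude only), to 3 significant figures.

299.82 Pa / 1 h × 0.0002953 inHg/Pa = 0.0885 inHg/h.

0.0885 inHg per hour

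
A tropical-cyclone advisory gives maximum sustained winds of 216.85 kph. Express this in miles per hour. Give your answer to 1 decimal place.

1 km/h = 0.621371 mph, so 216.85 × 0.621371 = 134.7 mph.

134.7 mph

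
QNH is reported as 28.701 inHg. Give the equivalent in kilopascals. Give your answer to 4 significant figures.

97.19 kPa

1 inHg = 3.38639 kPa, so 28.701 × 3.38639 = 97.19 kPa.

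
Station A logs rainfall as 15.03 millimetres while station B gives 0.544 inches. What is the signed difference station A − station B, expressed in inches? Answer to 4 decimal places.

0.0477 in

station A: 15.03 mm = 0.591732 in.
Difference: 0.591732 − 0.544000 = 0.0477 in.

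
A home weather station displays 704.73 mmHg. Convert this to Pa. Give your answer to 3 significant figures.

1 mmHg = 133.322 Pa, so 704.73 × 133.322 = 94000 Pa.

94000 Pa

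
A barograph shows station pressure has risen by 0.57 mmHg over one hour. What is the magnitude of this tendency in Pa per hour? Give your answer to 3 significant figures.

76.0 Pa per hour

0.57 mmHg / 1 h × 133.322 Pa/mmHg = 76.0 Pa/h.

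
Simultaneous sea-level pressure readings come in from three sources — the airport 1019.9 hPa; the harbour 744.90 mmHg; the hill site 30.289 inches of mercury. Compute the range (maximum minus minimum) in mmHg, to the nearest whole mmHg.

the airport: 1019.9 hPa = 764.99 mmHg.
the hill site: 30.289 inHg = 769.34 mmHg.
Spread: 769.34 − 744.90 = 24 mmHg.

24 mmHg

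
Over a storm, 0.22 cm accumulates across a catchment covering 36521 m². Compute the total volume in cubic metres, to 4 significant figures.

80.35 cubic metres

Depth: 0.22 cm × 10 = 2.2 mm.
1 mm over 1 m² is 1 L, so volume = 2.2 × 36521 = 80346.2 L = 80.35 m³.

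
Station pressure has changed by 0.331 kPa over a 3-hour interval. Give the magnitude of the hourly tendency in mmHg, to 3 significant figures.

0.331 kPa / 3 h × 7.50062 mmHg/kPa = 0.828 mmHg/h.

0.828 mmHg per hour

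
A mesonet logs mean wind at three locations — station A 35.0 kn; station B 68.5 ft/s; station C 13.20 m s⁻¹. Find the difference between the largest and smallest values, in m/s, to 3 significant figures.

7.68 m/s

station A: 35.0 kt = 18.0056 m/s.
station B: 68.5 ft/s = 20.8788 m/s.
Spread: 20.8788 − 13.2000 = 7.68 m/s.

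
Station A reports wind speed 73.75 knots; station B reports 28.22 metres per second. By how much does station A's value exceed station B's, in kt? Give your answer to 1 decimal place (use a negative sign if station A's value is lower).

18.9 kt

station B: 28.22 m/s = 54.855 kt.
Difference: 73.750 − 54.855 = 18.9 kt.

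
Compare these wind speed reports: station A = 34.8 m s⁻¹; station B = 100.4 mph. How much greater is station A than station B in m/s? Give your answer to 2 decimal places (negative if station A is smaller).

-10.08 m/s

station B: 100.4 mph = 44.8828 m/s.
Difference: 34.8000 − 44.8828 = -10.08 m/s.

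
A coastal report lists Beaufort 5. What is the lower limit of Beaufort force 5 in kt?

Beaufort 5 (fresh breeze) spans 17–21 knots.

17 kt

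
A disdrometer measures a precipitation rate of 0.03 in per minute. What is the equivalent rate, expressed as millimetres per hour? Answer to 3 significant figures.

45.7 mm/hour

0.03 in/minute × 25.4 mm/in × 60 minute/hour = 45.7 mm/hour.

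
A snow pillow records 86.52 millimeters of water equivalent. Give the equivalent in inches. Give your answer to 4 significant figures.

1 mm = 0.0393701 in, so 86.52 × 0.0393701 = 3.406 in.

3.406 in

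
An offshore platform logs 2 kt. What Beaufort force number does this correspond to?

2 kt lies in the Beaufort 1 band (light air, 1–3 kt).

Beaufort force 1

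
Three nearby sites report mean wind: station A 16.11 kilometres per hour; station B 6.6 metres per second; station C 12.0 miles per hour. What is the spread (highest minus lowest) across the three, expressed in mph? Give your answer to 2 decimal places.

4.75 mph

station A: 16.11 km/h = 10.0103 mph.
station B: 6.6 m/s = 14.7638 mph.
Spread: 14.7638 − 10.0103 = 4.75 mph.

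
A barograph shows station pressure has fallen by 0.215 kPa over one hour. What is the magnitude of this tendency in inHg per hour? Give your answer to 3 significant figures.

0.215 kPa / 1 h × 0.2953 inHg/kPa = 0.0635 inHg/h.

0.0635 inHg per hour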